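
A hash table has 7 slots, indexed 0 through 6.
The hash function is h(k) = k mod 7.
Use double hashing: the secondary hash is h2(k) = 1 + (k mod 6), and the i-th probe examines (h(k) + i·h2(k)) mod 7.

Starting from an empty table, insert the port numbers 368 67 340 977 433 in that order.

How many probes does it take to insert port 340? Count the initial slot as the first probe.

368: h=4 -> slot 4
67: h=4, h2=2, probe 4,6 -> slot 6
340: h=4, h2=5, probe 4,2 -> slot 2
977: h=4, h2=6, probe 4,3 -> slot 3
433: h=6, h2=2, probe 6,1 -> slot 1
Table: [_, 433, 340, 977, 368, _, 67]

2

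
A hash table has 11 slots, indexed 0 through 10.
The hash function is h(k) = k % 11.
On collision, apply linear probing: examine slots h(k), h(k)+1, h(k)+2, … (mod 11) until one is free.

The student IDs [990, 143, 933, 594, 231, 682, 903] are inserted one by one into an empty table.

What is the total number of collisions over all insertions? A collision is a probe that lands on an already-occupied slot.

990 hashes to 0; slot 0 is free → place at 0.
143 hashes to 0; 0 taken → place at 1.
933 hashes to 9; slot 9 is free → place at 9.
594 hashes to 0; 0,1 taken → place at 2.
231 hashes to 0; 0,1,2 taken → place at 3.
682 hashes to 0; 0,1,2,3 taken → place at 4.
903 hashes to 1; 1,2,3,4 taken → place at 5.
Table: [990, 143, 594, 231, 682, 903, _, _, _, 933, _]

14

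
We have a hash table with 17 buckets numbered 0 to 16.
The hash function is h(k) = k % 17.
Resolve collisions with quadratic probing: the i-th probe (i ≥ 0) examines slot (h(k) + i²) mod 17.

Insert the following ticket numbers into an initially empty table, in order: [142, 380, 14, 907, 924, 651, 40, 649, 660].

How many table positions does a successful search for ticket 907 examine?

3

142: h=6 -> slot 6
380: h=6, probe 6,7 -> slot 7
14: h=14 -> slot 14
907: h=6, probe 6,7,10 -> slot 10
924: h=6, probe 6,7,10,15 -> slot 15
651: h=5 -> slot 5
40: h=6, probe 6,7,10,15,5,14,8 -> slot 8
649: h=3 -> slot 3
660: h=14, probe 14,15,1 -> slot 1
Table: [∅, 660, ∅, 649, ∅, 651, 142, 380, 40, ∅, 907, ∅, ∅, ∅, 14, 924, ∅]
Lookup 907: h=6, probe 6,7,10 → found at 10.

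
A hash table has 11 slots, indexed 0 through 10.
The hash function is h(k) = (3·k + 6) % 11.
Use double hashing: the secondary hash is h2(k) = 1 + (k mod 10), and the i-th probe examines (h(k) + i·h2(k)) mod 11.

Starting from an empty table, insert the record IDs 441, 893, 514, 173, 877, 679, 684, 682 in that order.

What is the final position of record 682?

Insert 441: h=9, slot 9 empty -> index 9.
Insert 893: h=1, slot 1 empty -> index 1.
Insert 514: h=8, slot 8 empty -> index 8.
Insert 173: h=8, h2=4, slots 8,1 occupied -> index 5.
Insert 877: h=8, h2=8, slots 8,5 occupied -> index 2.
Insert 679: h=8, h2=10, slot 8 occupied -> index 7.
Insert 684: h=1, h2=5, slot 1 occupied -> index 6.
Insert 682: h=6, h2=3, slots 6,9,1 occupied -> index 4.
Table: [., 893, 877, ., 682, 173, 684, 679, 514, 441, .]

4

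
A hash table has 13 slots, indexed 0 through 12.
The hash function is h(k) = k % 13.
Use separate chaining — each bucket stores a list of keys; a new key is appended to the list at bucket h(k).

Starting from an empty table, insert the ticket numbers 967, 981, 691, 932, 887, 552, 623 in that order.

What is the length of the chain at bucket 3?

Insert 967: h=5, bucket 5 empty → new chain.
Insert 981: h=6, bucket 6 empty → new chain.
Insert 691: h=2, bucket 2 empty → new chain.
Insert 932: h=9, bucket 9 empty → new chain.
Insert 887: h=3, bucket 3 empty → new chain.
Insert 552: h=6, bucket 6 nonempty → append to chain.
Insert 623: h=12, bucket 12 empty → new chain.
Final buckets:
0: —
1: —
2: 691
3: 887
4: —
5: 967
6: 981 -> 552
7: —
8: —
9: 932
10: —
11: —
12: 623

1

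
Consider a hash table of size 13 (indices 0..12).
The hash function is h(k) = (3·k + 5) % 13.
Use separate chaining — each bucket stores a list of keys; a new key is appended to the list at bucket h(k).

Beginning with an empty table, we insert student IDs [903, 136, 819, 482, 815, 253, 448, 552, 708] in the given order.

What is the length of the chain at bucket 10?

6

Insert 903: h=10, bucket 10 empty → new chain.
Insert 136: h=10, bucket 10 nonempty → append to chain.
Insert 819: h=5, bucket 5 empty → new chain.
Insert 482: h=8, bucket 8 empty → new chain.
Insert 815: h=6, bucket 6 empty → new chain.
Insert 253: h=10, bucket 10 nonempty → append to chain.
Insert 448: h=10, bucket 10 nonempty → append to chain.
Insert 552: h=10, bucket 10 nonempty → append to chain.
Insert 708: h=10, bucket 10 nonempty → append to chain.
Final buckets:
0: _
1: _
2: _
3: _
4: _
5: 819
6: 815
7: _
8: 482
9: _
10: 903 -> 136 -> 253 -> 448 -> 552 -> 708
11: _
12: _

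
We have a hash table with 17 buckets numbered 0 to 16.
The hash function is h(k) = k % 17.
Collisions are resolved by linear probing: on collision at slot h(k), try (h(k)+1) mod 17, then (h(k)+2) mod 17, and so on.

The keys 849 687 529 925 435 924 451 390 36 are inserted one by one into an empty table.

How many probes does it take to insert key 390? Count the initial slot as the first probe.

849: h=16 → slot 16
687: h=7 → slot 7
529: h=2 → slot 2
925: h=7, probe 7,8 → slot 8
435: h=10 → slot 10
924: h=6 → slot 6
451: h=9 → slot 9
390: h=16, probe 16,0 → slot 0
36: h=2, probe 2,3 → slot 3
Table: [390, ., 529, 36, ., ., 924, 687, 925, 451, 435, ., ., ., ., ., 849]

2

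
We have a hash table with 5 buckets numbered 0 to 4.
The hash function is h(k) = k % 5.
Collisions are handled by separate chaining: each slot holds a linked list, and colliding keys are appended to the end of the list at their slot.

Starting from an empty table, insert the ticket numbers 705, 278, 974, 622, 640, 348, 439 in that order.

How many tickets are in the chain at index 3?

2

Insert 705: h=0, bucket 0 empty → new chain.
Insert 278: h=3, bucket 3 empty → new chain.
Insert 974: h=4, bucket 4 empty → new chain.
Insert 622: h=2, bucket 2 empty → new chain.
Insert 640: h=0, bucket 0 nonempty → append to chain.
Insert 348: h=3, bucket 3 nonempty → append to chain.
Insert 439: h=4, bucket 4 nonempty → append to chain.
Final buckets:
0: 705 -> 640
1: ∅
2: 622
3: 278 -> 348
4: 974 -> 439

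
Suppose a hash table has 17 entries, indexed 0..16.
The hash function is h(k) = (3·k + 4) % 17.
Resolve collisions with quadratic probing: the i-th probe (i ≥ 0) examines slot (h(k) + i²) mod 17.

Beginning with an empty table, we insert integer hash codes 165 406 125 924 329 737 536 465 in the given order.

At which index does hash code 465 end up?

Insert 165: h=6, slot 6 empty => index 6.
Insert 406: h=15, slot 15 empty => index 15.
Insert 125: h=5, slot 5 empty => index 5.
Insert 924: h=5, slots 5,6 occupied => index 9.
Insert 329: h=5, slots 5,6,9 occupied => index 14.
Insert 737: h=5, slots 5,6,9,14 occupied => index 4.
Insert 536: h=14, slots 14,15 occupied => index 1.
Insert 465: h=5, slots 5,6,9,14,4 occupied => index 13.
Table: [∅, 536, ∅, ∅, 737, 125, 165, ∅, ∅, 924, ∅, ∅, ∅, 465, 329, 406, ∅]

13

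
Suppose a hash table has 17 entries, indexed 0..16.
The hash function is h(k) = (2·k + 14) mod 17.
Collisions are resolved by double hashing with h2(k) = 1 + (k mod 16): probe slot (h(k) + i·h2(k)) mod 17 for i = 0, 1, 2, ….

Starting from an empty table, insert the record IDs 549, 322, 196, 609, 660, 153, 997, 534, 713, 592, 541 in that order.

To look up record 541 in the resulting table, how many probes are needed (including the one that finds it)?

549: h=7 => slot 7
322: h=12 => slot 12
196: h=15 => slot 15
609: h=8 => slot 8
660: h=8, h2=5, probe 8,13 => slot 13
153: h=14 => slot 14
997: h=2 => slot 2
534: h=11 => slot 11
713: h=12, h2=10, probe 12,5 => slot 5
592: h=8, h2=1, probe 8,9 => slot 9
541: h=8, h2=14, probe 8,5,2,16 => slot 16
Table: [—, —, 997, —, —, 713, —, 549, 609, 592, —, 534, 322, 660, 153, 196, 541]
Lookup 541: h=8, h2=14, probe 8,5,2,16 → found at 16.

4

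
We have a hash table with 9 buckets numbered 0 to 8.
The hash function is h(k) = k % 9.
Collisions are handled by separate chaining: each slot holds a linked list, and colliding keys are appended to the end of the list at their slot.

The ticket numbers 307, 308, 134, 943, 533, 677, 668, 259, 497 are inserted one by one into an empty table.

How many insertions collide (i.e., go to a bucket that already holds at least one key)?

Insert 307: h=1, bucket 1 empty -> new chain.
Insert 308: h=2, bucket 2 empty -> new chain.
Insert 134: h=8, bucket 8 empty -> new chain.
Insert 943: h=7, bucket 7 empty -> new chain.
Insert 533: h=2, bucket 2 nonempty -> append to chain.
Insert 677: h=2, bucket 2 nonempty -> append to chain.
Insert 668: h=2, bucket 2 nonempty -> append to chain.
Insert 259: h=7, bucket 7 nonempty -> append to chain.
Insert 497: h=2, bucket 2 nonempty -> append to chain.
Final buckets:
0: _
1: 307
2: 308 -> 533 -> 677 -> 668 -> 497
3: _
4: _
5: _
6: _
7: 943 -> 259
8: 134

5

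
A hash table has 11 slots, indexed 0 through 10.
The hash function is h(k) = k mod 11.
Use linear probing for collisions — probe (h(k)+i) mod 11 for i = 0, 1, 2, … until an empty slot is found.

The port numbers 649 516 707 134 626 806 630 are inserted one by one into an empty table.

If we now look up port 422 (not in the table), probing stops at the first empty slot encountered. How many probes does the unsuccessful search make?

3

649: h=0 -> slot 0
516: h=10 -> slot 10
707: h=3 -> slot 3
134: h=2 -> slot 2
626: h=10, probe 10,0,1 -> slot 1
806: h=3, probe 3,4 -> slot 4
630: h=3, probe 3,4,5 -> slot 5
Table: [649, 626, 134, 707, 806, 630, _, _, _, _, 516]
Lookup 422: h=4, probe 4,5,6 → slot 6 empty, not found.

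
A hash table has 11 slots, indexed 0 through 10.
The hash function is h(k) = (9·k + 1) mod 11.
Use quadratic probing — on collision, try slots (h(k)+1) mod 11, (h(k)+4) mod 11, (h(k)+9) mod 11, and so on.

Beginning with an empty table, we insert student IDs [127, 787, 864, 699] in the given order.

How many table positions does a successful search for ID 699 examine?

Insert 127: h=0, slot 0 empty -> index 0.
Insert 787: h=0, slot 0 occupied -> index 1.
Insert 864: h=0, slots 0,1 occupied -> index 4.
Insert 699: h=0, slots 0,1,4 occupied -> index 9.
Table: [127, 787, _, _, 864, _, _, _, _, 699, _]
Lookup 699: h=0, probe 0,1,4,9 → found at 9.

4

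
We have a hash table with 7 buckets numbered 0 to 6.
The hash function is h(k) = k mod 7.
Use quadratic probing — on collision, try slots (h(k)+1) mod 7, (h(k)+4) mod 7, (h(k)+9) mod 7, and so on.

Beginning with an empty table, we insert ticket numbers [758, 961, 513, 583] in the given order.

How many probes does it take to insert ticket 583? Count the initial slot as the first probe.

4

Insert 758: h=2, slot 2 empty => index 2.
Insert 961: h=2, slot 2 occupied => index 3.
Insert 513: h=2, slots 2,3 occupied => index 6.
Insert 583: h=2, slots 2,3,6 occupied => index 4.
Table: [., ., 758, 961, 583, ., 513]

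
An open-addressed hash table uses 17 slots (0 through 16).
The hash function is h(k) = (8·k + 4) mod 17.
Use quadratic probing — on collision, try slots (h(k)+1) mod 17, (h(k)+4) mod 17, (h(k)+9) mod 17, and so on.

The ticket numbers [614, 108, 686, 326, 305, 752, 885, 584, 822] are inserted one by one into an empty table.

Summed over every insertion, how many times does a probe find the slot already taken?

614 hashes to 3; slot 3 is free -> place at 3.
108 hashes to 1; slot 1 is free -> place at 1.
686 hashes to 1; 1 taken -> place at 2.
326 hashes to 11; slot 11 is free -> place at 11.
305 hashes to 13; slot 13 is free -> place at 13.
752 hashes to 2; 2,3 taken -> place at 6.
885 hashes to 12; slot 12 is free -> place at 12.
584 hashes to 1; 1,2 taken -> place at 5.
822 hashes to 1; 1,2,5 taken -> place at 10.
Table: [—, 108, 686, 614, —, 584, 752, —, —, —, 822, 326, 885, 305, —, —, —]

8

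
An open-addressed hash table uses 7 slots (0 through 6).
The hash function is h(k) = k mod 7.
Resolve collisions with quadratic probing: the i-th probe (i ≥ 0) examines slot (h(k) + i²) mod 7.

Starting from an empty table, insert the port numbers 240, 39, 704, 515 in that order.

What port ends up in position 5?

704

240: h=2 => slot 2
39: h=4 => slot 4
704: h=4, probe 4,5 => slot 5
515: h=4, probe 4,5,1 => slot 1
Table: [∅, 515, 240, ∅, 39, 704, ∅]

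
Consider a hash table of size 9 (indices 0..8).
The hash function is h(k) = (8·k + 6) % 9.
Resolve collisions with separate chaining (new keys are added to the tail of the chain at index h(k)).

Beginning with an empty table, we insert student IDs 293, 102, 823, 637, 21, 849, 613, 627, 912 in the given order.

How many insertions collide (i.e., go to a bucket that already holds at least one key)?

Insert 293: h=1, bucket 1 empty -> new chain.
Insert 102: h=3, bucket 3 empty -> new chain.
Insert 823: h=2, bucket 2 empty -> new chain.
Insert 637: h=8, bucket 8 empty -> new chain.
Insert 21: h=3, bucket 3 nonempty -> append to chain.
Insert 849: h=3, bucket 3 nonempty -> append to chain.
Insert 613: h=5, bucket 5 empty -> new chain.
Insert 627: h=0, bucket 0 empty -> new chain.
Insert 912: h=3, bucket 3 nonempty -> append to chain.
Final buckets:
0: 627
1: 293
2: 823
3: 102 -> 21 -> 849 -> 912
4: —
5: 613
6: —
7: —
8: 637

3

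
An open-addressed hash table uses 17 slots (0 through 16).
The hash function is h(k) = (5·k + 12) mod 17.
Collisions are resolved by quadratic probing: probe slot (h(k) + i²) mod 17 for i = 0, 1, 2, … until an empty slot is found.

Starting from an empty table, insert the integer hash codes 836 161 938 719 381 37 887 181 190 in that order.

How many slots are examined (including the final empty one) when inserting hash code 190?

5

836 hashes to 10; slot 10 is free → place at 10.
161 hashes to 1; slot 1 is free → place at 1.
938 hashes to 10; 10 taken → place at 11.
719 hashes to 3; slot 3 is free → place at 3.
381 hashes to 13; slot 13 is free → place at 13.
37 hashes to 10; 10,11 taken → place at 14.
887 hashes to 10; 10,11,14 taken → place at 2.
181 hashes to 16; slot 16 is free → place at 16.
190 hashes to 10; 10,11,14,2 taken → place at 9.
Table: [∅, 161, 887, 719, ∅, ∅, ∅, ∅, ∅, 190, 836, 938, ∅, 381, 37, ∅, 181]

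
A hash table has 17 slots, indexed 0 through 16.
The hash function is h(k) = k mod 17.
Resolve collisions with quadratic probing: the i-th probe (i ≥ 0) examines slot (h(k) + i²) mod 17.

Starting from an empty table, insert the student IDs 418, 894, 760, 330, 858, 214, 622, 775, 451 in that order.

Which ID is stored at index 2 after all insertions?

622

418: h=10 → slot 10
894: h=10, probe 10,11 → slot 11
760: h=12 → slot 12
330: h=7 → slot 7
858: h=8 → slot 8
214: h=10, probe 10,11,14 → slot 14
622: h=10, probe 10,11,14,2 → slot 2
775: h=10, probe 10,11,14,2,9 → slot 9
451: h=9, probe 9,10,13 → slot 13
Table: [-, -, 622, -, -, -, -, 330, 858, 775, 418, 894, 760, 451, 214, -, -]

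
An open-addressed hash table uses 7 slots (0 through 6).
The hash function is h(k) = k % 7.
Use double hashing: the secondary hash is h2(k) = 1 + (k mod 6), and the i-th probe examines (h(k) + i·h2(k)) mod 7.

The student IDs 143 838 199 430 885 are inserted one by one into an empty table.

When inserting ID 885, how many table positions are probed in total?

143 hashes to 3; slot 3 is free -> place at 3.
838 hashes to 5; slot 5 is free -> place at 5.
199 hashes to 3, h2=2; 3,5 taken -> place at 0.
430 hashes to 3, h2=5; 3 taken -> place at 1.
885 hashes to 3, h2=4; 3,0 taken -> place at 4.
Table: [199, 430, ., 143, 885, 838, .]

3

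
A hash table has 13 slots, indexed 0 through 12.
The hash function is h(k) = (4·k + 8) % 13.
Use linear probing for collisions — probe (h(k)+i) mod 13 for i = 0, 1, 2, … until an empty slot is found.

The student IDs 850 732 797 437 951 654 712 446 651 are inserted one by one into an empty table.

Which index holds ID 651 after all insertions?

850: h=2 => slot 2
732: h=11 => slot 11
797: h=11, probe 11,12 => slot 12
437: h=1 => slot 1
951: h=3 => slot 3
654: h=11, probe 11,12,0 => slot 0
712: h=9 => slot 9
446: h=11, probe 11,12,0,1,2,3,4 => slot 4
651: h=12, probe 12,0,1,2,3,4,5 => slot 5
Table: [654, 437, 850, 951, 446, 651, ., ., ., 712, ., 732, 797]

5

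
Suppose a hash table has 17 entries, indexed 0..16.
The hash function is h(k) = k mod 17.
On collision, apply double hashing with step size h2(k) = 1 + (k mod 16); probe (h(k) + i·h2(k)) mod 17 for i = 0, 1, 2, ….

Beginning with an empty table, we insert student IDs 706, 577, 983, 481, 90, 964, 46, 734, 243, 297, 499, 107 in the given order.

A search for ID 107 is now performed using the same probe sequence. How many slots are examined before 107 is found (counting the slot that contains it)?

2

Insert 706: h=9, slot 9 empty → index 9.
Insert 577: h=16, slot 16 empty → index 16.
Insert 983: h=14, slot 14 empty → index 14.
Insert 481: h=5, slot 5 empty → index 5.
Insert 90: h=5, h2=11, slots 5,16 occupied → index 10.
Insert 964: h=12, slot 12 empty → index 12.
Insert 46: h=12, h2=15, slots 12,10 occupied → index 8.
Insert 734: h=3, slot 3 empty → index 3.
Insert 243: h=5, h2=4, slots 5,9 occupied → index 13.
Insert 297: h=8, h2=10, slot 8 occupied → index 1.
Insert 499: h=6, slot 6 empty → index 6.
Insert 107: h=5, h2=12, slot 5 occupied → index 0.
Table: [107, 297, ∅, 734, ∅, 481, 499, ∅, 46, 706, 90, ∅, 964, 243, 983, ∅, 577]
Lookup 107: h=5, h2=12, probe 5,0 → found at 0.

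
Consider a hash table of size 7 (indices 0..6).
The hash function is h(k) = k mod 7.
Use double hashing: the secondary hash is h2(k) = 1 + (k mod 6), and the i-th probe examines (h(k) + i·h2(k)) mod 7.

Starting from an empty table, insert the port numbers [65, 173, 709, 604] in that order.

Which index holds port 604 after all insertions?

65: h=2 => slot 2
173: h=5 => slot 5
709: h=2, h2=2, probe 2,4 => slot 4
604: h=2, h2=5, probe 2,0 => slot 0
Table: [604, _, 65, _, 709, 173, _]

0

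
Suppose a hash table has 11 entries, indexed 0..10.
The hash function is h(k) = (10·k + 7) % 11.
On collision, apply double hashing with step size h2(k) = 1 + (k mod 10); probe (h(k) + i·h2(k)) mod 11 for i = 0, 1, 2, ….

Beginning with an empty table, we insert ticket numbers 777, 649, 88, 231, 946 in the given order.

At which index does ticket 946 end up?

777: h=0 => slot 0
649: h=7 => slot 7
88: h=7, h2=9, probe 7,5 => slot 5
231: h=7, h2=2, probe 7,9 => slot 9
946: h=7, h2=7, probe 7,3 => slot 3
Table: [777, _, _, 946, _, 88, _, 649, _, 231, _]

3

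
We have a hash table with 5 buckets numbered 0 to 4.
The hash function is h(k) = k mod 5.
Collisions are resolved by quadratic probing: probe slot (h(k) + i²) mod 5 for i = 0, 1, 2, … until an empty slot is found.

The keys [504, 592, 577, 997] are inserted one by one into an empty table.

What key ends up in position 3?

504: h=4 -> slot 4
592: h=2 -> slot 2
577: h=2, probe 2,3 -> slot 3
997: h=2, probe 2,3,1 -> slot 1
Table: [—, 997, 592, 577, 504]

577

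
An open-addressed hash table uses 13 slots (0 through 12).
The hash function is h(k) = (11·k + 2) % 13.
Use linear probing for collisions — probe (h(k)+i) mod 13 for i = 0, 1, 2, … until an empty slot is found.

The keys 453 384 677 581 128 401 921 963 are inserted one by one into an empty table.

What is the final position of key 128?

453 hashes to 6; slot 6 is free → place at 6.
384 hashes to 1; slot 1 is free → place at 1.
677 hashes to 0; slot 0 is free → place at 0.
581 hashes to 10; slot 10 is free → place at 10.
128 hashes to 6; 6 taken → place at 7.
401 hashes to 6; 6,7 taken → place at 8.
921 hashes to 6; 6,7,8 taken → place at 9.
963 hashes to 0; 0,1 taken → place at 2.
Table: [677, 384, 963, -, -, -, 453, 128, 401, 921, 581, -, -]

7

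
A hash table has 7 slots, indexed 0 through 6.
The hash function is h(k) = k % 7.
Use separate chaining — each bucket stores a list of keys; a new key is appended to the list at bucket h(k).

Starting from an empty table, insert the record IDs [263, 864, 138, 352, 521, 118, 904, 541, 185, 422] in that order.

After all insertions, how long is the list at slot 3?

263 → bucket 4
864 → bucket 3
138 → bucket 5
352 → bucket 2
521 → bucket 3 (collision)
118 → bucket 6
904 → bucket 1
541 → bucket 2 (collision)
185 → bucket 3 (collision)
422 → bucket 2 (collision)
Final buckets:
0: _
1: 904
2: 352 -> 541 -> 422
3: 864 -> 521 -> 185
4: 263
5: 138
6: 118

3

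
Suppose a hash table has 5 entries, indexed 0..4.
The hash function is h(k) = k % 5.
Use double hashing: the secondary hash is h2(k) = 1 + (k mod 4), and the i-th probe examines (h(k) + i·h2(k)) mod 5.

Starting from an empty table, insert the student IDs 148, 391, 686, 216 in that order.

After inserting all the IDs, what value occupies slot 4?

Insert 148: h=3, slot 3 empty => index 3.
Insert 391: h=1, slot 1 empty => index 1.
Insert 686: h=1, h2=3, slot 1 occupied => index 4.
Insert 216: h=1, h2=1, slot 1 occupied => index 2.
Table: [., 391, 216, 148, 686]

686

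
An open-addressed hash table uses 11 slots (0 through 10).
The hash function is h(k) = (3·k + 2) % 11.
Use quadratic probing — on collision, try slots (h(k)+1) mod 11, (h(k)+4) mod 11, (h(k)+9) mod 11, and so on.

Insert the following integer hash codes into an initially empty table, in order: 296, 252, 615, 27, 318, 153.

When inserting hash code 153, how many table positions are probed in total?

Insert 296: h=10, slot 10 empty -> index 10.
Insert 252: h=10, slot 10 occupied -> index 0.
Insert 615: h=10, slots 10,0 occupied -> index 3.
Insert 27: h=6, slot 6 empty -> index 6.
Insert 318: h=10, slots 10,0,3 occupied -> index 8.
Insert 153: h=10, slots 10,0,3,8 occupied -> index 4.
Table: [252, _, _, 615, 153, _, 27, _, 318, _, 296]

5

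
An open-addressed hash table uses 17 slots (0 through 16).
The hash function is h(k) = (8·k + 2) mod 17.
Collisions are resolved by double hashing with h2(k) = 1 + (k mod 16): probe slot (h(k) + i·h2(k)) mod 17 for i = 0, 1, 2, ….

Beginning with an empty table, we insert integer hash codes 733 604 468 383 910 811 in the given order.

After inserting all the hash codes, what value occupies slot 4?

910

733: h=1 -> slot 1
604: h=6 -> slot 6
468: h=6, h2=5, probe 6,11 -> slot 11
383: h=6, h2=16, probe 6,5 -> slot 5
910: h=6, h2=15, probe 6,4 -> slot 4
811: h=13 -> slot 13
Table: [∅, 733, ∅, ∅, 910, 383, 604, ∅, ∅, ∅, ∅, 468, ∅, 811, ∅, ∅, ∅]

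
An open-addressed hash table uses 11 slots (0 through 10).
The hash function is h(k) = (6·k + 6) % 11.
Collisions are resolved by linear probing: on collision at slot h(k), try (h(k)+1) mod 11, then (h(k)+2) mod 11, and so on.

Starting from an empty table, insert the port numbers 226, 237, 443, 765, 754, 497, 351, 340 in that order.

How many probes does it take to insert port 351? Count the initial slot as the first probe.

226: h=9 => slot 9
237: h=9, probe 9,10 => slot 10
443: h=2 => slot 2
765: h=9, probe 9,10,0 => slot 0
754: h=9, probe 9,10,0,1 => slot 1
497: h=7 => slot 7
351: h=0, probe 0,1,2,3 => slot 3
340: h=0, probe 0,1,2,3,4 => slot 4
Table: [765, 754, 443, 351, 340, —, —, 497, —, 226, 237]

4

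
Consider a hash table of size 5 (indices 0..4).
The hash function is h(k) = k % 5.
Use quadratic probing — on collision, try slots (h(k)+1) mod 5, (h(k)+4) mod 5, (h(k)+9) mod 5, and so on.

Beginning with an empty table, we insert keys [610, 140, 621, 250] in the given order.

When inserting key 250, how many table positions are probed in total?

3

610 hashes to 0; slot 0 is free -> place at 0.
140 hashes to 0; 0 taken -> place at 1.
621 hashes to 1; 1 taken -> place at 2.
250 hashes to 0; 0,1 taken -> place at 4.
Table: [610, 140, 621, ∅, 250]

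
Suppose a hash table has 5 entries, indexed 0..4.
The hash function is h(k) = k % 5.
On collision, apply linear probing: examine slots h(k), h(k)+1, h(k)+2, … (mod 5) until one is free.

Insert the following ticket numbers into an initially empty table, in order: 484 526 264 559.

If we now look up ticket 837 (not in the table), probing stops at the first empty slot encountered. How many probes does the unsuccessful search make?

484: h=4 -> slot 4
526: h=1 -> slot 1
264: h=4, probe 4,0 -> slot 0
559: h=4, probe 4,0,1,2 -> slot 2
Table: [264, 526, 559, -, 484]
Lookup 837: h=2, probe 2,3 → slot 3 empty, not found.

2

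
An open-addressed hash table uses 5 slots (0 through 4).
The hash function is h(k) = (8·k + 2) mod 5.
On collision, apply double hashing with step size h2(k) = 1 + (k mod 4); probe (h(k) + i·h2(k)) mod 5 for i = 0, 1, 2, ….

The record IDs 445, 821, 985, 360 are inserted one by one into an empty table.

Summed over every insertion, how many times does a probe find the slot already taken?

2

445: h=2 => slot 2
821: h=0 => slot 0
985: h=2, h2=2, probe 2,4 => slot 4
360: h=2, h2=1, probe 2,3 => slot 3
Table: [821, —, 445, 360, 985]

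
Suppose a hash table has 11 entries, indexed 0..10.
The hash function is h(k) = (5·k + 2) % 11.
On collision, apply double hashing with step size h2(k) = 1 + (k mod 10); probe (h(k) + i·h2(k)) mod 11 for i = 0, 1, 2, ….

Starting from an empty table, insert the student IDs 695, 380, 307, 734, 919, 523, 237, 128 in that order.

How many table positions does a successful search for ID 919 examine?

695: h=1 => slot 1
380: h=10 => slot 10
307: h=8 => slot 8
734: h=9 => slot 9
919: h=10, h2=10, probe 10,9,8,7 => slot 7
523: h=10, h2=4, probe 10,3 => slot 3
237: h=10, h2=8, probe 10,7,4 => slot 4
128: h=4, h2=9, probe 4,2 => slot 2
Table: [-, 695, 128, 523, 237, -, -, 919, 307, 734, 380]
Lookup 919: h=10, h2=10, probe 10,9,8,7 → found at 7.

4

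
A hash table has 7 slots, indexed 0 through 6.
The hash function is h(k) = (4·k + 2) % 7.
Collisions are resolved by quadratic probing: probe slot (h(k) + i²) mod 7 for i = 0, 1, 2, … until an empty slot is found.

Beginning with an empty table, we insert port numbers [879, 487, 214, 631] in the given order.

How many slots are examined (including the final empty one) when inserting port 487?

879 hashes to 4; slot 4 is free → place at 4.
487 hashes to 4; 4 taken → place at 5.
214 hashes to 4; 4,5 taken → place at 1.
631 hashes to 6; slot 6 is free → place at 6.
Table: [., 214, ., ., 879, 487, 631]

2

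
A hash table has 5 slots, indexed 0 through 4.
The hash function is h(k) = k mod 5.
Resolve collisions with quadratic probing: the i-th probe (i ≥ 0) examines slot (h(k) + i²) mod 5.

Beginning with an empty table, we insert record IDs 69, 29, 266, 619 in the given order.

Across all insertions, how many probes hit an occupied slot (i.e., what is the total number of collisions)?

69 hashes to 4; slot 4 is free -> place at 4.
29 hashes to 4; 4 taken -> place at 0.
266 hashes to 1; slot 1 is free -> place at 1.
619 hashes to 4; 4,0 taken -> place at 3.
Table: [29, 266, —, 619, 69]

3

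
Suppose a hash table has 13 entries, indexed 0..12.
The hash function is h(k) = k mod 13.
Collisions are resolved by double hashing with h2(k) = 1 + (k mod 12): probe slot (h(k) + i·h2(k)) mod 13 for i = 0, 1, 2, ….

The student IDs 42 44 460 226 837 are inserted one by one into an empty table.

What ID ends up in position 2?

42 hashes to 3; slot 3 is free -> place at 3.
44 hashes to 5; slot 5 is free -> place at 5.
460 hashes to 5, h2=5; 5 taken -> place at 10.
226 hashes to 5, h2=11; 5,3 taken -> place at 1.
837 hashes to 5, h2=10; 5 taken -> place at 2.
Table: [—, 226, 837, 42, —, 44, —, —, —, —, 460, —, —]

837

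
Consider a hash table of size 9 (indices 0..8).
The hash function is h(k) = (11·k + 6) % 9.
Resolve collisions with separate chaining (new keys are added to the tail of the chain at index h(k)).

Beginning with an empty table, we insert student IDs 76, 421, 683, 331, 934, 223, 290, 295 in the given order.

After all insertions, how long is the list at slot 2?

76 → bucket 5
421 → bucket 2
683 → bucket 4
331 → bucket 2 (collision)
934 → bucket 2 (collision)
223 → bucket 2 (collision)
290 → bucket 1
295 → bucket 2 (collision)
Final buckets:
0: -
1: 290
2: 421 -> 331 -> 934 -> 223 -> 295
3: -
4: 683
5: 76
6: -
7: -
8: -

5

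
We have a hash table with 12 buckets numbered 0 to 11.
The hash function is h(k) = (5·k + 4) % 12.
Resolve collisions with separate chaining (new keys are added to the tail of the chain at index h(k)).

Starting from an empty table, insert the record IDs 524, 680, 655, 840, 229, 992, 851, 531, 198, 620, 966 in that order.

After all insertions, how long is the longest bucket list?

4

Insert 524: h=8, bucket 8 empty → new chain.
Insert 680: h=8, bucket 8 nonempty → append to chain.
Insert 655: h=3, bucket 3 empty → new chain.
Insert 840: h=4, bucket 4 empty → new chain.
Insert 229: h=9, bucket 9 empty → new chain.
Insert 992: h=8, bucket 8 nonempty → append to chain.
Insert 851: h=11, bucket 11 empty → new chain.
Insert 531: h=7, bucket 7 empty → new chain.
Insert 198: h=10, bucket 10 empty → new chain.
Insert 620: h=8, bucket 8 nonempty → append to chain.
Insert 966: h=10, bucket 10 nonempty → append to chain.
Final buckets:
0: .
1: .
2: .
3: 655
4: 840
5: .
6: .
7: 531
8: 524 -> 680 -> 992 -> 620
9: 229
10: 198 -> 966
11: 851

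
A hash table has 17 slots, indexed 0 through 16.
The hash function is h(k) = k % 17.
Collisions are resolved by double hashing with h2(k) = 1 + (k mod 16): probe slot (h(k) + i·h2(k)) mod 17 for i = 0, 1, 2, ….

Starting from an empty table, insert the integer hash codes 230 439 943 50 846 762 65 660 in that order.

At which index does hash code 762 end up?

Insert 230: h=9, slot 9 empty -> index 9.
Insert 439: h=14, slot 14 empty -> index 14.
Insert 943: h=8, slot 8 empty -> index 8.
Insert 50: h=16, slot 16 empty -> index 16.
Insert 846: h=13, slot 13 empty -> index 13.
Insert 762: h=14, h2=11, slots 14,8 occupied -> index 2.
Insert 65: h=14, h2=2, slots 14,16 occupied -> index 1.
Insert 660: h=14, h2=5, slots 14,2 occupied -> index 7.
Table: [∅, 65, 762, ∅, ∅, ∅, ∅, 660, 943, 230, ∅, ∅, ∅, 846, 439, ∅, 50]

2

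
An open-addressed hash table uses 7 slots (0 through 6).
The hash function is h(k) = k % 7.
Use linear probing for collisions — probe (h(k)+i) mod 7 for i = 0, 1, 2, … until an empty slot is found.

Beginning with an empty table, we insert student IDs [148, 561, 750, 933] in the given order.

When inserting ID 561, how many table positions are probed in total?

148: h=1 → slot 1
561: h=1, probe 1,2 → slot 2
750: h=1, probe 1,2,3 → slot 3
933: h=2, probe 2,3,4 → slot 4
Table: [_, 148, 561, 750, 933, _, _]

2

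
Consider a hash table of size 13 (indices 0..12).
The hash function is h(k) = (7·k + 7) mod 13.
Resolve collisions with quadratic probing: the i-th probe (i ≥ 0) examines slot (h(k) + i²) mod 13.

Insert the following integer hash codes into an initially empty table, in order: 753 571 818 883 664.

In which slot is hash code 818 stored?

753 hashes to 0; slot 0 is free → place at 0.
571 hashes to 0; 0 taken → place at 1.
818 hashes to 0; 0,1 taken → place at 4.
883 hashes to 0; 0,1,4 taken → place at 9.
664 hashes to 1; 1 taken → place at 2.
Table: [753, 571, 664, —, 818, —, —, —, —, 883, —, —, —]

4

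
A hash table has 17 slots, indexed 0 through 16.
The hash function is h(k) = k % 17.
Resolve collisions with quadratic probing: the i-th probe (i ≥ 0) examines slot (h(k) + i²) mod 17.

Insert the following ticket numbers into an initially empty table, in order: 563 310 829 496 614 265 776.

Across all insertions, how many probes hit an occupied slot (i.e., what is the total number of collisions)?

2

563: h=2 -> slot 2
310: h=4 -> slot 4
829: h=13 -> slot 13
496: h=3 -> slot 3
614: h=2, probe 2,3,6 -> slot 6
265: h=10 -> slot 10
776: h=11 -> slot 11
Table: [-, -, 563, 496, 310, -, 614, -, -, -, 265, 776, -, 829, -, -, -]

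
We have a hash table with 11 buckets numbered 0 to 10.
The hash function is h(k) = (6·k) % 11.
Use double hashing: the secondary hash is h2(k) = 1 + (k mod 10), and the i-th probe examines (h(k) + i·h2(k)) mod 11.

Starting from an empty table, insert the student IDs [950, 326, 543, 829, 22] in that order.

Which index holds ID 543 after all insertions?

950 hashes to 2; slot 2 is free => place at 2.
326 hashes to 9; slot 9 is free => place at 9.
543 hashes to 2, h2=4; 2 taken => place at 6.
829 hashes to 2, h2=10; 2 taken => place at 1.
22 hashes to 0; slot 0 is free => place at 0.
Table: [22, 829, 950, -, -, -, 543, -, -, 326, -]

6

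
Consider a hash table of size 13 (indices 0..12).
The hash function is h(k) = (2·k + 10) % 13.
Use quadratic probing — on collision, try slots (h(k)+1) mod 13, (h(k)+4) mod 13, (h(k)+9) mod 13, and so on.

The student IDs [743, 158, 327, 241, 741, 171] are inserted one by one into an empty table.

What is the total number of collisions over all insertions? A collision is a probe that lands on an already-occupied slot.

Insert 743: h=1, slot 1 empty => index 1.
Insert 158: h=1, slot 1 occupied => index 2.
Insert 327: h=1, slots 1,2 occupied => index 5.
Insert 241: h=11, slot 11 empty => index 11.
Insert 741: h=10, slot 10 empty => index 10.
Insert 171: h=1, slots 1,2,5,10 occupied => index 4.
Table: [—, 743, 158, —, 171, 327, —, —, —, —, 741, 241, —]

7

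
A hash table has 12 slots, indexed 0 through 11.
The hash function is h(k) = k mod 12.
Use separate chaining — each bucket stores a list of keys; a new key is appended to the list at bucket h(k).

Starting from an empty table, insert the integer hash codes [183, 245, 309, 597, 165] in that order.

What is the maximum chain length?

Insert 183: h=3, bucket 3 empty -> new chain.
Insert 245: h=5, bucket 5 empty -> new chain.
Insert 309: h=9, bucket 9 empty -> new chain.
Insert 597: h=9, bucket 9 nonempty -> append to chain.
Insert 165: h=9, bucket 9 nonempty -> append to chain.
Final buckets:
0: -
1: -
2: -
3: 183
4: -
5: 245
6: -
7: -
8: -
9: 309 -> 597 -> 165
10: -
11: -

3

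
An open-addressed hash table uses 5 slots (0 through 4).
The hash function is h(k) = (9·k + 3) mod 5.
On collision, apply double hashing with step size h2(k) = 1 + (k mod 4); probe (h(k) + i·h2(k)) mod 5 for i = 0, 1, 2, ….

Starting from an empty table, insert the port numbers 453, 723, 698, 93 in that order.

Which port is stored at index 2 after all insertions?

93

Insert 453: h=0, slot 0 empty => index 0.
Insert 723: h=0, h2=4, slot 0 occupied => index 4.
Insert 698: h=0, h2=3, slot 0 occupied => index 3.
Insert 93: h=0, h2=2, slot 0 occupied => index 2.
Table: [453, _, 93, 698, 723]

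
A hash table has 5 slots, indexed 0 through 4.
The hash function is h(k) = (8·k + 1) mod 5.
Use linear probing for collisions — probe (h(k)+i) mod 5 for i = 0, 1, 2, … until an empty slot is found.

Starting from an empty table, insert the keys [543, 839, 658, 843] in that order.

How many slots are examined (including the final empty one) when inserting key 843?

Insert 543: h=0, slot 0 empty → index 0.
Insert 839: h=3, slot 3 empty → index 3.
Insert 658: h=0, slot 0 occupied → index 1.
Insert 843: h=0, slots 0,1 occupied → index 2.
Table: [543, 658, 843, 839, _]

3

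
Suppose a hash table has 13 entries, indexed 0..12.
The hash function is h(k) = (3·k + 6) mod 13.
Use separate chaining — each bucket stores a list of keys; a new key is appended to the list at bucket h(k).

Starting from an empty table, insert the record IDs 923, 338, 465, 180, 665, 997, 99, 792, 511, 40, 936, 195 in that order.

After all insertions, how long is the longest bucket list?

4

923 → bucket 6
338 → bucket 6 (collision)
465 → bucket 10
180 → bucket 0
665 → bucket 12
997 → bucket 7
99 → bucket 4
792 → bucket 3
511 → bucket 5
40 → bucket 9
936 → bucket 6 (collision)
195 → bucket 6 (collision)
Final buckets:
0: 180
1: ∅
2: ∅
3: 792
4: 99
5: 511
6: 923 -> 338 -> 936 -> 195
7: 997
8: ∅
9: 40
10: 465
11: ∅
12: 665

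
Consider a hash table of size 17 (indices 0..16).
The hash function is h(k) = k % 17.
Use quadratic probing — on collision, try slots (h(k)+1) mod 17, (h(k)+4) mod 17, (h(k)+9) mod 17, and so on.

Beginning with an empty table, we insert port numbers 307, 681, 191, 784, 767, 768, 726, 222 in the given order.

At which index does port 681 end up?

307 hashes to 1; slot 1 is free → place at 1.
681 hashes to 1; 1 taken → place at 2.
191 hashes to 4; slot 4 is free → place at 4.
784 hashes to 2; 2 taken → place at 3.
767 hashes to 2; 2,3 taken → place at 6.
768 hashes to 3; 3,4 taken → place at 7.
726 hashes to 12; slot 12 is free → place at 12.
222 hashes to 1; 1,2 taken → place at 5.
Table: [_, 307, 681, 784, 191, 222, 767, 768, _, _, _, _, 726, _, _, _, _]

2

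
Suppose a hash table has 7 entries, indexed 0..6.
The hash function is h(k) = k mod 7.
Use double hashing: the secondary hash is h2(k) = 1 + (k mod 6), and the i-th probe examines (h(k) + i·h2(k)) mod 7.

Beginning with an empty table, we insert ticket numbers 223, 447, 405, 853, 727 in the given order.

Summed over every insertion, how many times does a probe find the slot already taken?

7

223 hashes to 6; slot 6 is free => place at 6.
447 hashes to 6, h2=4; 6 taken => place at 3.
405 hashes to 6, h2=4; 6,3 taken => place at 0.
853 hashes to 6, h2=2; 6 taken => place at 1.
727 hashes to 6, h2=2; 6,1,3 taken => place at 5.
Table: [405, 853, —, 447, —, 727, 223]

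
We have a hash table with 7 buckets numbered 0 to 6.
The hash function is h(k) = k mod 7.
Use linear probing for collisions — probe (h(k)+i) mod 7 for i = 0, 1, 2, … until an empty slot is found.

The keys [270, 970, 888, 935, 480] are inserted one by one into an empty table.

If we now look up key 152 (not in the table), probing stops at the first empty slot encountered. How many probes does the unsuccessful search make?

5

270 hashes to 4; slot 4 is free → place at 4.
970 hashes to 4; 4 taken → place at 5.
888 hashes to 6; slot 6 is free → place at 6.
935 hashes to 4; 4,5,6 taken → place at 0.
480 hashes to 4; 4,5,6,0 taken → place at 1.
Table: [935, 480, ∅, ∅, 270, 970, 888]
Lookup 152: h=5, probe 5,6,0,1,2 → slot 2 empty, not found.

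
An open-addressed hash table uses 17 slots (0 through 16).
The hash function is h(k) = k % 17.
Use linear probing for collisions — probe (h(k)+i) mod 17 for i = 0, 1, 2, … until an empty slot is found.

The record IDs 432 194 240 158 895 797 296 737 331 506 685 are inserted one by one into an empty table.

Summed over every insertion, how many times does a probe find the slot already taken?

432: h=7 -> slot 7
194: h=7, probe 7,8 -> slot 8
240: h=2 -> slot 2
158: h=5 -> slot 5
895: h=11 -> slot 11
797: h=15 -> slot 15
296: h=7, probe 7,8,9 -> slot 9
737: h=6 -> slot 6
331: h=8, probe 8,9,10 -> slot 10
506: h=13 -> slot 13
685: h=5, probe 5,6,7,8,9,10,11,12 -> slot 12
Table: [—, —, 240, —, —, 158, 737, 432, 194, 296, 331, 895, 685, 506, —, 797, —]

12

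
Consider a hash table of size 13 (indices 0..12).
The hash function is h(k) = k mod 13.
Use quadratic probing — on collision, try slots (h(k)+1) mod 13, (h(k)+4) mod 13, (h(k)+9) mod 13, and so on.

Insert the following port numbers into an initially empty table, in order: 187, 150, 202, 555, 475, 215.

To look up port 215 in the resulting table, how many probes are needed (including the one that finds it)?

187: h=5 → slot 5
150: h=7 → slot 7
202: h=7, probe 7,8 → slot 8
555: h=9 → slot 9
475: h=7, probe 7,8,11 → slot 11
215: h=7, probe 7,8,11,3 → slot 3
Table: [-, -, -, 215, -, 187, -, 150, 202, 555, -, 475, -]
Lookup 215: h=7, probe 7,8,11,3 → found at 3.

4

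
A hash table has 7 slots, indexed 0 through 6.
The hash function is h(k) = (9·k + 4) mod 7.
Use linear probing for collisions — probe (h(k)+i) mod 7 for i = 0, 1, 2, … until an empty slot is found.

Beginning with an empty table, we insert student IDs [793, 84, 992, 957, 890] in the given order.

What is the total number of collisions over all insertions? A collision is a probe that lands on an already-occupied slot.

793 hashes to 1; slot 1 is free → place at 1.
84 hashes to 4; slot 4 is free → place at 4.
992 hashes to 0; slot 0 is free → place at 0.
957 hashes to 0; 0,1 taken → place at 2.
890 hashes to 6; slot 6 is free → place at 6.
Table: [992, 793, 957, _, 84, _, 890]

2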